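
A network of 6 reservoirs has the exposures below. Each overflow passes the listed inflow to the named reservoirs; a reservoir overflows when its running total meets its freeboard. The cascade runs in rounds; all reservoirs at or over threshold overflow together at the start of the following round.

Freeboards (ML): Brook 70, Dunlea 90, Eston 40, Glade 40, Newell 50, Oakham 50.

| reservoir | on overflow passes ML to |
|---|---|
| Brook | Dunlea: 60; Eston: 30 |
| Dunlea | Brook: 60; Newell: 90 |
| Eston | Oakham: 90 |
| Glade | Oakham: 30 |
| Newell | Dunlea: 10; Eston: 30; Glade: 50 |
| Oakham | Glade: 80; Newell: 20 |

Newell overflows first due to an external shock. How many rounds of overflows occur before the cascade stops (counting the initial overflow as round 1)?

Round 1 — Newell overflows (initial).
  Dunlea: +10 → 10 < 90
  Eston: +30 → 30 < 40
  Glade: +50 → 50 ≥ 40
Round 2 — Glade overflows.
  Oakham: +30 → 30 < 50
No further overflows.

2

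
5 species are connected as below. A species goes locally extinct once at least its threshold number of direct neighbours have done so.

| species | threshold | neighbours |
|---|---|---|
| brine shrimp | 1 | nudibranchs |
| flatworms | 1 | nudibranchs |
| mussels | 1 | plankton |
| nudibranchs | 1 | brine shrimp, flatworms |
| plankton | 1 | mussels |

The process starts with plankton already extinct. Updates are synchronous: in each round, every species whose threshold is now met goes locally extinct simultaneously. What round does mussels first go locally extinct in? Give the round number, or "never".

2

Round 1 — plankton goes locally extinct (initial).
Round 2 — checking thresholds:
  mussels: 1 of 1 neighbours ≥ 1, goes locally extinct.
Round 3 — no new extinctions; cascade stops.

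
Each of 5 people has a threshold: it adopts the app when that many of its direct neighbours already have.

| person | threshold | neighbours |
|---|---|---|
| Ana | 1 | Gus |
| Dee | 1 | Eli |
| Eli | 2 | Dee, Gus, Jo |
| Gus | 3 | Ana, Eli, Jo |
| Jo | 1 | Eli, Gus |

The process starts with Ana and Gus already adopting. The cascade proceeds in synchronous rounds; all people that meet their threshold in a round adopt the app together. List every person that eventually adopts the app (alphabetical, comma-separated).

Round 1 — Ana, Gus adopt the app (initial).
Round 2 — checking thresholds:
  Eli: 1 of 3 neighbours < 2, not yet.
  Jo: 1 of 2 neighbours ≥ 1, adopts the app.
Round 3 — checking thresholds:
  Eli: 2 of 3 neighbours ≥ 2, adopts the app.
Round 4 — checking thresholds:
  Dee: 1 of 1 neighbours ≥ 1, adopts the app.
Round 5 — no new adoptions; cascade stops.

Ana, Dee, Eli, Gus, Jo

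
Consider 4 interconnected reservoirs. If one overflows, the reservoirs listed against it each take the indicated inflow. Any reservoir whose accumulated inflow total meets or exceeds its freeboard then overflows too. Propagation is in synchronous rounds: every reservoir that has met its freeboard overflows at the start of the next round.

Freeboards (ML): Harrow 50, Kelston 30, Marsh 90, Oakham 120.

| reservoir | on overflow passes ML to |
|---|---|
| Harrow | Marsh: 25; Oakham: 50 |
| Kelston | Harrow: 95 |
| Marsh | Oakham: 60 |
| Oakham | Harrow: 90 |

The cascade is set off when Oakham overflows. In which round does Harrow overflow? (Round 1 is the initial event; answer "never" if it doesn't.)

2

Round 1 — Oakham overflows (initial).
  Harrow: +90 → 90 ≥ 50
Round 2 — Harrow overflows.
  Marsh: +25 → 25 < 90
No further overflows.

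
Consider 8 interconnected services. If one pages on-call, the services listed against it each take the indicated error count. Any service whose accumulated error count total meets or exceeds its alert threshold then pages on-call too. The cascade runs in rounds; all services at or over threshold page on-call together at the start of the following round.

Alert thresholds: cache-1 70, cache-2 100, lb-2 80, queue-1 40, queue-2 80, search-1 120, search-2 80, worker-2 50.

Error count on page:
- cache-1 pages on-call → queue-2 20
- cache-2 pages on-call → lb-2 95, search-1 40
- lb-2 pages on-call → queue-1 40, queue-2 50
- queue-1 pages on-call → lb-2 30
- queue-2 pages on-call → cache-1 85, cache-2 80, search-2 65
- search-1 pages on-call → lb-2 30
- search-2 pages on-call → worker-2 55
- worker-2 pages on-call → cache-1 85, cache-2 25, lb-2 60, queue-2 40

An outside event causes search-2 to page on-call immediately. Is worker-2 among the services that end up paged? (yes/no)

yes

Round 1 — search-2 pages on-call (initial).
  worker-2: +55 → 55 ≥ 50
Round 2 — worker-2 pages on-call.
  cache-1: +85 → 85 ≥ 70
  cache-2: +25 → 25 < 100
  lb-2: +60 → 60 < 80
  queue-2: +40 → 40 < 80
Round 3 — cache-1 pages on-call.
  queue-2: +20 → 60 < 80
No further pages.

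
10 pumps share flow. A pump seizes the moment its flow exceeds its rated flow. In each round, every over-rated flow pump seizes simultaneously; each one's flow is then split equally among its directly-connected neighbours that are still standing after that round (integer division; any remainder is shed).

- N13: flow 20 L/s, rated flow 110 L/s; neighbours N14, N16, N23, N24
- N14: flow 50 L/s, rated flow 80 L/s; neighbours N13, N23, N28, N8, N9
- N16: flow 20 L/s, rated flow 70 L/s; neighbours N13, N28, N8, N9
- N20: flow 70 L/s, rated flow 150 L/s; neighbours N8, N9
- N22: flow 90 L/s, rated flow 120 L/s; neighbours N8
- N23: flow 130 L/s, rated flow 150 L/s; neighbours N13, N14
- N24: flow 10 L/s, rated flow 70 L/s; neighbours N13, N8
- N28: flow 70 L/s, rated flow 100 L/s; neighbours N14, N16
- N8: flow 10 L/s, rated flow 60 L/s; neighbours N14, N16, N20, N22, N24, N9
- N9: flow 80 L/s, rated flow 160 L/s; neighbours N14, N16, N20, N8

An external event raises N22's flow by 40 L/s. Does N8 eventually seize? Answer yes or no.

Round 1 — N22 at 130 > 120. N22 seizes.
  N22 sheds 130 L/s to N8: 130 each.
    N8: 10+130 = 140 > 60
Round 2 — N8 seizes.
  N8 sheds 140 L/s to N14, N16, N20, N24, N9: 28 each.
    N14: 50+28 = 78 ≤ 80
    N16: 20+28 = 48 ≤ 70
    N20: 70+28 = 98 ≤ 150
    N24: 10+28 = 38 ≤ 70
    N9: 80+28 = 108 ≤ 160
No further seizures.

yes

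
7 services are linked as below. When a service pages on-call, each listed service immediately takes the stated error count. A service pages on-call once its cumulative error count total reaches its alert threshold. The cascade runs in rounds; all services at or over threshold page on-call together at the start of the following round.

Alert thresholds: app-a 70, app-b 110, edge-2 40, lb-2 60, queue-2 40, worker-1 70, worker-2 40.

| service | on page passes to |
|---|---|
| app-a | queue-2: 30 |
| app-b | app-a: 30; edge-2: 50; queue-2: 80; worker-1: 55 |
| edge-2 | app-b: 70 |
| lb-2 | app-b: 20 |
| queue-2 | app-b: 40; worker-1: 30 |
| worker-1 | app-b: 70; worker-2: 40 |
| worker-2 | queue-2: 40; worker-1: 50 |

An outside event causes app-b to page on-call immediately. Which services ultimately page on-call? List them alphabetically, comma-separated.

app-b, edge-2, queue-2, worker-1, worker-2

Round 1 — app-b pages on-call (initial).
  app-a: +30 → 30 < 70
  edge-2: +50 → 50 ≥ 40
  queue-2: +80 → 80 ≥ 40
  worker-1: +55 → 55 < 70
Round 2 — edge-2, queue-2 page on-call.
  worker-1: +30 → 85 ≥ 70
Round 3 — worker-1 pages on-call.
  worker-2: +40 → 40 ≥ 40
Round 4 — worker-2 pages on-call.
No further pages.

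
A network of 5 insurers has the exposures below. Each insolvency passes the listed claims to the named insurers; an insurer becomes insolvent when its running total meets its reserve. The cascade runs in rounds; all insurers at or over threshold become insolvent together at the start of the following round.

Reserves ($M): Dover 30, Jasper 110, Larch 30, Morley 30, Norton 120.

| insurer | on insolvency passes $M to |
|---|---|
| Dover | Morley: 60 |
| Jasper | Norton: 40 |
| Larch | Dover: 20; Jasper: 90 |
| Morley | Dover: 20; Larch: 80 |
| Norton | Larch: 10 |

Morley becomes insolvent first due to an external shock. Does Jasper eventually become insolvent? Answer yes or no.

no

Round 1 — Morley becomes insolvent (initial).
  Dover: +20 → 20 < 30
  Larch: +80 → 80 ≥ 30
Round 2 — Larch becomes insolvent.
  Dover: +20 → 40 ≥ 30
  Jasper: +90 → 90 < 110
Round 3 — Dover becomes insolvent.
No further insolvencies.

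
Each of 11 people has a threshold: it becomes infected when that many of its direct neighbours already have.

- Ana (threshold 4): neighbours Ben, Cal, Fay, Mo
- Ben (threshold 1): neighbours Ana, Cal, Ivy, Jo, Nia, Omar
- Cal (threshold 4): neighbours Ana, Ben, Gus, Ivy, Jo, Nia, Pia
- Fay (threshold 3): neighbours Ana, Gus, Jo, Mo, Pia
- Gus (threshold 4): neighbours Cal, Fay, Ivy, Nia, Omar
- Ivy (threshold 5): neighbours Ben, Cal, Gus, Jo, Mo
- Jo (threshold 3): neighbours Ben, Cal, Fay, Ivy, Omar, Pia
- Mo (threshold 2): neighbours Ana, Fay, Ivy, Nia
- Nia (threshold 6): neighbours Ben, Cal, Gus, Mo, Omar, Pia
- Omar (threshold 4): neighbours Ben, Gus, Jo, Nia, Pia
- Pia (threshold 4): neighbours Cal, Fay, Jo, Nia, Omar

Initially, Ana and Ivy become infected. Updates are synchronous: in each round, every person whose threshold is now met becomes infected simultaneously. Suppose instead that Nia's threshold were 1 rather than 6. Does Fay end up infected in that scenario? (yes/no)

yes

With Nia's threshold at 1:
Round 1 — Ana, Ivy become infected (initial).
Round 2 — checking thresholds:
  Ben: 2 of 6 neighbours ≥ 1, becomes infected.
  Cal: 2 of 7 neighbours < 4, holds.
  Fay: 1 of 5 neighbours < 3, holds.
  Gus: 1 of 5 neighbours < 4, holds.
  Jo: 1 of 6 neighbours < 3, holds.
  Mo: 2 of 4 neighbours ≥ 2, becomes infected.
Round 3 — checking thresholds:
  Cal: 3 of 7 neighbours < 4, holds.
  Fay: 2 of 5 neighbours < 3, holds.
  Gus: 1 of 5 neighbours < 4, holds.
  Jo: 2 of 6 neighbours < 3, holds.
  Nia: 2 of 6 neighbours ≥ 1, becomes infected.
  Omar: 1 of 5 neighbours < 4, holds.
Round 4 — checking thresholds:
  Cal: 4 of 7 neighbours ≥ 4, becomes infected.
  Fay: 2 of 5 neighbours < 3, holds.
  Gus: 2 of 5 neighbours < 4, holds.
  Jo: 2 of 6 neighbours < 3, holds.
  Omar: 2 of 5 neighbours < 4, holds.
  Pia: 1 of 5 neighbours < 4, holds.
Round 5 — checking thresholds:
  Fay: 2 of 5 neighbours < 3, holds.
  Gus: 3 of 5 neighbours < 4, holds.
  Jo: 3 of 6 neighbours ≥ 3, becomes infected.
  Omar: 2 of 5 neighbours < 4, holds.
  Pia: 2 of 5 neighbours < 4, holds.
Round 6 — checking thresholds:
  Fay: 3 of 5 neighbours ≥ 3, becomes infected.
  Gus: 3 of 5 neighbours < 4, holds.
  Omar: 3 of 5 neighbours < 4, holds.
  Pia: 3 of 5 neighbours < 4, holds.
Round 7 — checking thresholds:
  Gus: 4 of 5 neighbours ≥ 4, becomes infected.
  Omar: 3 of 5 neighbours < 4, holds.
  Pia: 4 of 5 neighbours ≥ 4, becomes infected.
Round 8 — checking thresholds:
  Omar: 5 of 5 neighbours ≥ 4, becomes infected.
Round 9 — no new infections; cascade stops.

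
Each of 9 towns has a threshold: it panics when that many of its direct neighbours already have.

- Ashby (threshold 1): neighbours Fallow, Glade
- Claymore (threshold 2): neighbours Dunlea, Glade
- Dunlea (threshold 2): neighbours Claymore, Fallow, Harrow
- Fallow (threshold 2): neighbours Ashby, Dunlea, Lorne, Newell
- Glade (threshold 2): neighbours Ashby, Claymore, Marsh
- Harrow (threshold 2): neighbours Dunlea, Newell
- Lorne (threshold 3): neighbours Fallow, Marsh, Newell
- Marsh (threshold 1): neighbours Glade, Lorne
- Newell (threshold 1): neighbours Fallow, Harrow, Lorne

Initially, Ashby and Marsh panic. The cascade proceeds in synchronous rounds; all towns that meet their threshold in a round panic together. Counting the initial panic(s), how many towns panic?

Round 1 — Ashby, Marsh panic (initial).
Round 2 — checking thresholds:
  Fallow: 1 of 4 neighbours < 2, holds.
  Glade: 2 of 3 neighbours ≥ 2, panics.
  Lorne: 1 of 3 neighbours < 3, holds.
Round 3 — no new panics; cascade stops.

3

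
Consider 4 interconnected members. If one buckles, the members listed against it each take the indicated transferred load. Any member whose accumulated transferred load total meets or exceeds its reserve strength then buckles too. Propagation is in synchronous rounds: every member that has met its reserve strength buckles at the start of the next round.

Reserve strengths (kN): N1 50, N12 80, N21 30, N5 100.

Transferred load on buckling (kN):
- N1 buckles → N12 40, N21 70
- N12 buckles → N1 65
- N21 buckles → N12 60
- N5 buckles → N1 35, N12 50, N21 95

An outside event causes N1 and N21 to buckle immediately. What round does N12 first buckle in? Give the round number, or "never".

2

Round 1 — N1, N21 buckle (initial).
  N12: +40+60 → 100 ≥ 80
Round 2 — N12 buckles.
No further bucklings.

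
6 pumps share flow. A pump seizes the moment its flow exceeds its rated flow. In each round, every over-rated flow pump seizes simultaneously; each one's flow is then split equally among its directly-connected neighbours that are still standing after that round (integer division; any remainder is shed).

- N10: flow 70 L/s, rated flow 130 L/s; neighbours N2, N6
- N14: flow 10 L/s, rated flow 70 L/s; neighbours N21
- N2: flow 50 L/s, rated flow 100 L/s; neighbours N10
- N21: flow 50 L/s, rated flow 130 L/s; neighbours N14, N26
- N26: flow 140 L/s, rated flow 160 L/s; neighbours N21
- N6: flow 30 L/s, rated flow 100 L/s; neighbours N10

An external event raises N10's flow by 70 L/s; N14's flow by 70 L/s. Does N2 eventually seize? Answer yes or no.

Round 1 — N10 at 140 > 130; N14 at 80 > 70. N10, N14 seize.
  N10 sheds 140 L/s to N2, N6: 70 each.
    N2: 50+70 = 120 > 100
    N6: 30+70 = 100 ≤ 100
  N14 sheds 80 L/s to N21: 80 each.
    N21: 50+80 = 130 ≤ 130
Round 2 — N2 seizes.
  N2 sheds 120 L/s: no online neighbours, lost.
No further seizures.

yes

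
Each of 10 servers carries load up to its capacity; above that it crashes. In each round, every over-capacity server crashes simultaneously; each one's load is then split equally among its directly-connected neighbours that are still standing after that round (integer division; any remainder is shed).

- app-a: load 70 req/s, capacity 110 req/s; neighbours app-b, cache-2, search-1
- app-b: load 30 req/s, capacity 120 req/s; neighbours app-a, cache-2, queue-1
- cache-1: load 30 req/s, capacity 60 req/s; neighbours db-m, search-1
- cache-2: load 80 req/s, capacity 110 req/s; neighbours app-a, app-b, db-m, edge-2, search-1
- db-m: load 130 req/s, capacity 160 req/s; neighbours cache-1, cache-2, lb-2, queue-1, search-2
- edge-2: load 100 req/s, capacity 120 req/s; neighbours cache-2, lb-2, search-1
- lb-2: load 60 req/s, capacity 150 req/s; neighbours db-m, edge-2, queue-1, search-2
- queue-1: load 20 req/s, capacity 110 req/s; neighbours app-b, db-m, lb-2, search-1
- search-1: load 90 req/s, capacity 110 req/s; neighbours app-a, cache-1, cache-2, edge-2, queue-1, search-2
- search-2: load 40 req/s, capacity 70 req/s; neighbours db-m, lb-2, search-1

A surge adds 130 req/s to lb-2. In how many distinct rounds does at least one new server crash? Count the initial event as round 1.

Round 1 — lb-2 at 190 > 150. lb-2 crashes.
  lb-2 sheds 190 req/s to db-m, edge-2, queue-1, search-2: 47 each (2 lost).
    db-m: 130+47 = 177 > 160
    edge-2: 100+47 = 147 > 120
    queue-1: 20+47 = 67 ≤ 110
    search-2: 40+47 = 87 > 70
Round 2 — db-m, edge-2, search-2 crash.
  db-m sheds 177 req/s to cache-1, cache-2, queue-1: 59 each.
    cache-1: 30+59 = 89 > 60
    cache-2: 80+59 = 139 > 110
    queue-1: 67+59 = 126 > 110
  edge-2 sheds 147 req/s to cache-2, search-1: 73 each (1 lost).
    cache-2: 139+73 = 212 > 110
    search-1: 90+73 = 163 > 110
  search-2 sheds 87 req/s to search-1: 87 each.
    search-1: 163+87 = 250 > 110
Round 3 — cache-1, cache-2, queue-1, search-1 crash.
  cache-1 sheds 89 req/s: no online neighbours, lost.
  cache-2 sheds 212 req/s to app-a, app-b: 106 each.
    app-a: 70+106 = 176 > 110
    app-b: 30+106 = 136 > 120
  queue-1 sheds 126 req/s to app-b: 126 each.
    app-b: 136+126 = 262 > 120
  search-1 sheds 250 req/s to app-a: 250 each.
    app-a: 176+250 = 426 > 110
Round 4 — app-a, app-b crash.
  app-a sheds 426 req/s: no online neighbours, lost.
  app-b sheds 262 req/s: no online neighbours, lost.
No further crashes.

4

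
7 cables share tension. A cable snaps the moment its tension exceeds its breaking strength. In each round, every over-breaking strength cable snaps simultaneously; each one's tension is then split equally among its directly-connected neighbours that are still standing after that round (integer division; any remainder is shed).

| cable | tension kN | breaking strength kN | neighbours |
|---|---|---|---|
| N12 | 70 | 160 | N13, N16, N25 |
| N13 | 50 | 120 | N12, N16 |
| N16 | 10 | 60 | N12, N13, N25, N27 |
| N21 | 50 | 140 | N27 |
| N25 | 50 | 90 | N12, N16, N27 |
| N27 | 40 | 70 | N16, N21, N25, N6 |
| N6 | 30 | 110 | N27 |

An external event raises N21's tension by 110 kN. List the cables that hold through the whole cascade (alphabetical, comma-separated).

N6

Round 1 — N21 at 160 > 140. N21 snaps.
  N21 sheds 160 kN to N27: 160 each.
    N27: 40+160 = 200 > 70
Round 2 — N27 snaps.
  N27 sheds 200 kN to N16, N25, N6: 66 each (2 lost).
    N16: 10+66 = 76 > 60
    N25: 50+66 = 116 > 90
    N6: 30+66 = 96 ≤ 110
Round 3 — N16, N25 snap.
  N16 sheds 76 kN to N12, N13: 38 each.
    N12: 70+38 = 108 ≤ 160
    N13: 50+38 = 88 ≤ 120
  N25 sheds 116 kN to N12: 116 each.
    N12: 108+116 = 224 > 160
Round 4 — N12 snaps.
  N12 sheds 224 kN to N13: 224 each.
    N13: 88+224 = 312 > 120
Round 5 — N13 snaps.
  N13 sheds 312 kN: no online neighbours, lost.
No further breaks.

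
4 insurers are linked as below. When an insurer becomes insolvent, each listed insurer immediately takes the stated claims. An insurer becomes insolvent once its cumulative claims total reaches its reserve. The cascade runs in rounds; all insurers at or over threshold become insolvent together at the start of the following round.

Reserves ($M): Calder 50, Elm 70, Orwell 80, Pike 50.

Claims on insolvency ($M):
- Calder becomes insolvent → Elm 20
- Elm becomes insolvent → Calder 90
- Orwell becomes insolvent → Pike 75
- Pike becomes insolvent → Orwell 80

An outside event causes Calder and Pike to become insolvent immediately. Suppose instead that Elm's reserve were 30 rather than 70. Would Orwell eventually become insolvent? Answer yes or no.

With Elm's reserve at 30:
Round 1 — Calder, Pike become insolvent (initial).
  Elm: +20 → 20 < 30
  Orwell: +80 → 80 ≥ 80
Round 2 — Orwell becomes insolvent.
No further insolvencies.

yes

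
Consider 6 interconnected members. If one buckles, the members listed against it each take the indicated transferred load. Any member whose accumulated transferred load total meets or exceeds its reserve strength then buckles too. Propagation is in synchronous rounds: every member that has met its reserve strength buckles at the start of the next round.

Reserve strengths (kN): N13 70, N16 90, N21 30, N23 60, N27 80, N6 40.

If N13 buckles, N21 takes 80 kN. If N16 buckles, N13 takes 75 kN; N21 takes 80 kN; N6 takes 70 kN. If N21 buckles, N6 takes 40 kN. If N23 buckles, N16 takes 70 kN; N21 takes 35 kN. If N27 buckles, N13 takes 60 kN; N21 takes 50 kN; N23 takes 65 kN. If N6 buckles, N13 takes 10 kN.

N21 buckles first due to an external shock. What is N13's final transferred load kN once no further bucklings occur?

10

Round 1 — N21 buckles (initial).
  N6: +40 → 40 ≥ 40
Round 2 — N6 buckles.
  N13: +10 → 10 < 70
No further bucklings.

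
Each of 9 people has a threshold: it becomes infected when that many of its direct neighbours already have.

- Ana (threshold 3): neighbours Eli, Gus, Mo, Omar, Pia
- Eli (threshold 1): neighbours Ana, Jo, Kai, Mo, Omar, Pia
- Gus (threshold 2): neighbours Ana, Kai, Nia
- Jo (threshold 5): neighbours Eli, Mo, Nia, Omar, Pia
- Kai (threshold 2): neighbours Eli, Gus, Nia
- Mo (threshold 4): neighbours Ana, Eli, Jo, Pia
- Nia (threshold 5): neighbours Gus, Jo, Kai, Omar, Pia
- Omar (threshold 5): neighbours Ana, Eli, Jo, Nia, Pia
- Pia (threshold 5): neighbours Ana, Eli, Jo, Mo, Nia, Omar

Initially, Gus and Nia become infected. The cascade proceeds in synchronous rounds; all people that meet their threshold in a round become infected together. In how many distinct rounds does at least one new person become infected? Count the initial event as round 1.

Round 1 — Gus, Nia become infected (initial).
Round 2 — checking thresholds:
  Ana: 1 of 5 neighbours < 3, holds.
  Jo: 1 of 5 neighbours < 5, holds.
  Kai: 2 of 3 neighbours ≥ 2, becomes infected.
  Omar: 1 of 5 neighbours < 5, holds.
  Pia: 1 of 6 neighbours < 5, holds.
Round 3 — checking thresholds:
  Ana: 1 of 5 neighbours < 3, holds.
  Eli: 1 of 6 neighbours ≥ 1, becomes infected.
  Jo: 1 of 5 neighbours < 5, holds.
  Omar: 1 of 5 neighbours < 5, holds.
  Pia: 1 of 6 neighbours < 5, holds.
Round 4 — no new infections; cascade stops.

3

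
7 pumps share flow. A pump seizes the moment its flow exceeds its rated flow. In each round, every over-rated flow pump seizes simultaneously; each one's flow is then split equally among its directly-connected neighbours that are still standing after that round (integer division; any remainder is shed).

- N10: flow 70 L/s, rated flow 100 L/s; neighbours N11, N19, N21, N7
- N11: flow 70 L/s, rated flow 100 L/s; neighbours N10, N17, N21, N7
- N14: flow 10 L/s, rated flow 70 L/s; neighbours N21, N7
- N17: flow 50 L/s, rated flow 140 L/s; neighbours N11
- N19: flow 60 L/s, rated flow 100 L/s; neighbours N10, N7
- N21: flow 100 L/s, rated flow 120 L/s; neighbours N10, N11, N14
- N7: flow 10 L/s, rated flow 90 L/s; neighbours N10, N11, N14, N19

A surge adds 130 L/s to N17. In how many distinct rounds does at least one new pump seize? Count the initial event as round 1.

Round 1 — N17 at 180 > 140. N17 seizes.
  N17 sheds 180 L/s to N11: 180 each.
    N11: 70+180 = 250 > 100
Round 2 — N11 seizes.
  N11 sheds 250 L/s to N10, N21, N7: 83 each (1 lost).
    N10: 70+83 = 153 > 100
    N21: 100+83 = 183 > 120
    N7: 10+83 = 93 > 90
Round 3 — N10, N21, N7 seize.
  N10 sheds 153 L/s to N19: 153 each.
    N19: 60+153 = 213 > 100
  N21 sheds 183 L/s to N14: 183 each.
    N14: 10+183 = 193 > 70
  N7 sheds 93 L/s to N14, N19: 46 each (1 lost).
    N14: 193+46 = 239 > 70
    N19: 213+46 = 259 > 100
Round 4 — N14, N19 seize.
  N14 sheds 239 L/s: no online neighbours, lost.
  N19 sheds 259 L/s: no online neighbours, lost.
No further seizures.

4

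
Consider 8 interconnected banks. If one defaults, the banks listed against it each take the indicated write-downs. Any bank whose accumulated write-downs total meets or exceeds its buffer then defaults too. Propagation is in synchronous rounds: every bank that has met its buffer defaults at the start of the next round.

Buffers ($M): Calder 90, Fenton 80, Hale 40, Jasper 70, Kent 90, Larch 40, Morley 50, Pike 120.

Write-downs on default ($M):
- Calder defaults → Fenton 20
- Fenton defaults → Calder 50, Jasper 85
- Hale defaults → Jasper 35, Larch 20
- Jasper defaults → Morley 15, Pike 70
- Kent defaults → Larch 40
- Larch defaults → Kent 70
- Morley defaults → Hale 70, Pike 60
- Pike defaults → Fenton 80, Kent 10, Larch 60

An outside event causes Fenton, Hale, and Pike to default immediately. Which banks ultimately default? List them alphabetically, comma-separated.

Fenton, Hale, Jasper, Larch, Pike

Round 1 — Fenton, Hale, Pike default (initial).
  Calder: +50 → 50 < 90
  Jasper: +85+35 → 120 ≥ 70
  Kent: +10 → 10 < 90
  Larch: +20+60 → 80 ≥ 40
Round 2 — Jasper, Larch default.
  Kent: +70 → 80 < 90
  Morley: +15 → 15 < 50
No further defaults.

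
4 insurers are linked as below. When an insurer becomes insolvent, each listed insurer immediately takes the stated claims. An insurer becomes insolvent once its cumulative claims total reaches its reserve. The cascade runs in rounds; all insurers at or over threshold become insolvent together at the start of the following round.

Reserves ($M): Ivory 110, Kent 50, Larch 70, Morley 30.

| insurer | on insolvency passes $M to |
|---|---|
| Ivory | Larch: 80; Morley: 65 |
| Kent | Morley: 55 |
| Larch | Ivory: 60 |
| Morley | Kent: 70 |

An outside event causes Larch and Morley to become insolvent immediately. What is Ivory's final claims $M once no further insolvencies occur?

Round 1 — Larch, Morley become insolvent (initial).
  Ivory: +60 → 60 < 110
  Kent: +70 → 70 ≥ 50
Round 2 — Kent becomes insolvent.
No further insolvencies.

60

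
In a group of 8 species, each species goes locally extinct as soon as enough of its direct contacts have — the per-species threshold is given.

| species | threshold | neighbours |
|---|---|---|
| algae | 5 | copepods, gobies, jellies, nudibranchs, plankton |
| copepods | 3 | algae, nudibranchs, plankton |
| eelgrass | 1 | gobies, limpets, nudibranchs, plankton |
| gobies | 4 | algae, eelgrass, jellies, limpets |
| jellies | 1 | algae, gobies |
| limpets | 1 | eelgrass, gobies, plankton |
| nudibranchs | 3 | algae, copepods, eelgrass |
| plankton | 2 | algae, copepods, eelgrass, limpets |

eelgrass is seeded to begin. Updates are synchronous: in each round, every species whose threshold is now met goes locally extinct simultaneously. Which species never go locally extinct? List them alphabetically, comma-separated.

algae, copepods, gobies, jellies, nudibranchs

Round 1 — eelgrass goes locally extinct (initial).
Round 2 — checking thresholds:
  gobies: 1 of 4 neighbours < 4, below threshold.
  limpets: 1 of 3 neighbours ≥ 1, goes locally extinct.
  nudibranchs: 1 of 3 neighbours < 3, below threshold.
  plankton: 1 of 4 neighbours < 2, below threshold.
Round 3 — checking thresholds:
  gobies: 2 of 4 neighbours < 4, below threshold.
  nudibranchs: 1 of 3 neighbours < 3, below threshold.
  plankton: 2 of 4 neighbours ≥ 2, goes locally extinct.
Round 4 — no new extinctions; cascade stops.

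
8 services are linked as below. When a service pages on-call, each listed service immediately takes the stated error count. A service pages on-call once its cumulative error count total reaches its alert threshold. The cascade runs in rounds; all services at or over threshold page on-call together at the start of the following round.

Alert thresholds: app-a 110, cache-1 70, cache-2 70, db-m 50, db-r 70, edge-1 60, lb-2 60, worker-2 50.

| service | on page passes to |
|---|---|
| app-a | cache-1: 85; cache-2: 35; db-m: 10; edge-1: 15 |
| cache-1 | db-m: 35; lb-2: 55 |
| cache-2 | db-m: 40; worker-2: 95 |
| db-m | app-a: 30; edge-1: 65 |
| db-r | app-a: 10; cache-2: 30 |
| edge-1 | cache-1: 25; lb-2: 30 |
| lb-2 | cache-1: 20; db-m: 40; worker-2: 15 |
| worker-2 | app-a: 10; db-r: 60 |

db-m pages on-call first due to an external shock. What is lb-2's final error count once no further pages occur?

Round 1 — db-m pages on-call (initial).
  app-a: +30 → 30 < 110
  edge-1: +65 → 65 ≥ 60
Round 2 — edge-1 pages on-call.
  cache-1: +25 → 25 < 70
  lb-2: +30 → 30 < 60
No further pages.

30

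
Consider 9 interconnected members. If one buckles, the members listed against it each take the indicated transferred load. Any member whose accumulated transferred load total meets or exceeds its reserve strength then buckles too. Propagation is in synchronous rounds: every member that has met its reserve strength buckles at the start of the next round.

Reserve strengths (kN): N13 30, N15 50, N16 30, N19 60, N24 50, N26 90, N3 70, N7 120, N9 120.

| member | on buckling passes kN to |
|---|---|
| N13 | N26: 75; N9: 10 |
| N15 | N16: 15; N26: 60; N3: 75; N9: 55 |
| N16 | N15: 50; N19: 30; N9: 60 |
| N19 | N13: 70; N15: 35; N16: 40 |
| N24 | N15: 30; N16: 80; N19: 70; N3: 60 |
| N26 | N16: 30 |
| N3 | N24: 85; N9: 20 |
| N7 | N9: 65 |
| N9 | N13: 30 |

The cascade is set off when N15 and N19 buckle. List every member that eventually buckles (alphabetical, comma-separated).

Round 1 — N15, N19 buckle (initial).
  N13: +70 → 70 ≥ 30
  N16: +15+40 → 55 ≥ 30
  N26: +60 → 60 < 90
  N3: +75 → 75 ≥ 70
  N9: +55 → 55 < 120
Round 2 — N13, N16, N3 buckle.
  N24: +85 → 85 ≥ 50
  N26: +75 → 135 ≥ 90
  N9: +10+60+20 → 145 ≥ 120
Round 3 — N24, N26, N9 buckle.
No further bucklings.

N13, N15, N16, N19, N24, N26, N3, N9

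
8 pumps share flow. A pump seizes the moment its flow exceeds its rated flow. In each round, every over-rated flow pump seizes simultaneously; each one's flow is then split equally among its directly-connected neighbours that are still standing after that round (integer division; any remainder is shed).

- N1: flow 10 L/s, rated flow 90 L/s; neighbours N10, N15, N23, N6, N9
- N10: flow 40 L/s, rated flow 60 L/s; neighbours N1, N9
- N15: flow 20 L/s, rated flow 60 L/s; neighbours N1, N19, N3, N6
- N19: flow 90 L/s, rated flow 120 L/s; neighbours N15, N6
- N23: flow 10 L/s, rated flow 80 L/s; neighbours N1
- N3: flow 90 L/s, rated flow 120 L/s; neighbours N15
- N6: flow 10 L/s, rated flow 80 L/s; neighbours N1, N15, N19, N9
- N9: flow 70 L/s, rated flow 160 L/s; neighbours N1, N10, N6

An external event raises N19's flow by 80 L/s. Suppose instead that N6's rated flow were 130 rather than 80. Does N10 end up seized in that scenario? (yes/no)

With N6's rated flow at 130:
Round 1 — N19 at 170 > 120. N19 seizes.
  N19 sheds 170 L/s to N15, N6: 85 each.
    N15: 20+85 = 105 > 60
    N6: 10+85 = 95 ≤ 130
Round 2 — N15 seizes.
  N15 sheds 105 L/s to N1, N3, N6: 35 each.
    N1: 10+35 = 45 ≤ 90
    N3: 90+35 = 125 > 120
    N6: 95+35 = 130 ≤ 130
Round 3 — N3 seizes.
  N3 sheds 125 L/s: no online neighbours, lost.
No further seizures.

no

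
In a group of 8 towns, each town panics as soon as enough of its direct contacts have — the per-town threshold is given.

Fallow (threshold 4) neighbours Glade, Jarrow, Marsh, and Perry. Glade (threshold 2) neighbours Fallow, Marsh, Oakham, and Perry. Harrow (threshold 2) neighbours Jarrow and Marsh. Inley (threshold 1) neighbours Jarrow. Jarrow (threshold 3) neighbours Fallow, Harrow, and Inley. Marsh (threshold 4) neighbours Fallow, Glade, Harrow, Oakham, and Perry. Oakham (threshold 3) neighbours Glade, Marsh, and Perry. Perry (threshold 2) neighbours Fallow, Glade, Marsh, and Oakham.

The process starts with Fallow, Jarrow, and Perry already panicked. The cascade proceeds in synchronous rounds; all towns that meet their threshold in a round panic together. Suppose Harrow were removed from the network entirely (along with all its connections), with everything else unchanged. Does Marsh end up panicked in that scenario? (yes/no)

no

With Harrow removed:
Round 1 — Fallow, Jarrow, Perry panic (initial).
Round 2 — checking thresholds:
  Glade: 2 of 4 neighbours ≥ 2, panics.
  Inley: 1 of 1 neighbours ≥ 1, panics.
  Marsh: 2 of 4 neighbours < 4, not yet.
  Oakham: 1 of 3 neighbours < 3, not yet.
Round 3 — no new panics; cascade stops.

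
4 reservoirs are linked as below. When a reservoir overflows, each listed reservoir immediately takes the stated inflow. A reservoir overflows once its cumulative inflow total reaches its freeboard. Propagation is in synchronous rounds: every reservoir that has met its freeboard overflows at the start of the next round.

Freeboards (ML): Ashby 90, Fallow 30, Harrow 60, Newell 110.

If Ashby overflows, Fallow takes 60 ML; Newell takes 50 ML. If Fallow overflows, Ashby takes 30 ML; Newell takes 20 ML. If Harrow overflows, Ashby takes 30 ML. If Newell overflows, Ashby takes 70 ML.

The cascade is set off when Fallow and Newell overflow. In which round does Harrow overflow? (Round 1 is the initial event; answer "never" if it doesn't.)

never

Round 1 — Fallow, Newell overflow (initial).
  Ashby: +30+70 → 100 ≥ 90
Round 2 — Ashby overflows.
No further overflows.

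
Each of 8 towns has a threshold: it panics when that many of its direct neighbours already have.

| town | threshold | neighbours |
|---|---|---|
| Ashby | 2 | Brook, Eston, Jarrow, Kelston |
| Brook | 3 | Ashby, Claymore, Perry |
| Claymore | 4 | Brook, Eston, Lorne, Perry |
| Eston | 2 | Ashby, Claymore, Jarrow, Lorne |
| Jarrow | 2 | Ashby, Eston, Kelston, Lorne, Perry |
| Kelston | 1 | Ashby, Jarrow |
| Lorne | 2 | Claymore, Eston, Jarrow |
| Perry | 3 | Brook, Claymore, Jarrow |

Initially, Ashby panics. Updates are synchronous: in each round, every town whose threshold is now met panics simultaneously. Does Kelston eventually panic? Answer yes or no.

yes

Round 1 — Ashby panics (initial).
Round 2 — checking thresholds:
  Brook: 1 of 3 neighbours < 3, holds.
  Eston: 1 of 4 neighbours < 2, holds.
  Jarrow: 1 of 5 neighbours < 2, holds.
  Kelston: 1 of 2 neighbours ≥ 1, panics.
Round 3 — checking thresholds:
  Brook: 1 of 3 neighbours < 3, holds.
  Eston: 1 of 4 neighbours < 2, holds.
  Jarrow: 2 of 5 neighbours ≥ 2, panics.
Round 4 — checking thresholds:
  Brook: 1 of 3 neighbours < 3, holds.
  Eston: 2 of 4 neighbours ≥ 2, panics.
  Lorne: 1 of 3 neighbours < 2, holds.
  Perry: 1 of 3 neighbours < 3, holds.
Round 5 — checking thresholds:
  Brook: 1 of 3 neighbours < 3, holds.
  Claymore: 1 of 4 neighbours < 4, holds.
  Lorne: 2 of 3 neighbours ≥ 2, panics.
  Perry: 1 of 3 neighbours < 3, holds.
Round 6 — no new panics; cascade stops.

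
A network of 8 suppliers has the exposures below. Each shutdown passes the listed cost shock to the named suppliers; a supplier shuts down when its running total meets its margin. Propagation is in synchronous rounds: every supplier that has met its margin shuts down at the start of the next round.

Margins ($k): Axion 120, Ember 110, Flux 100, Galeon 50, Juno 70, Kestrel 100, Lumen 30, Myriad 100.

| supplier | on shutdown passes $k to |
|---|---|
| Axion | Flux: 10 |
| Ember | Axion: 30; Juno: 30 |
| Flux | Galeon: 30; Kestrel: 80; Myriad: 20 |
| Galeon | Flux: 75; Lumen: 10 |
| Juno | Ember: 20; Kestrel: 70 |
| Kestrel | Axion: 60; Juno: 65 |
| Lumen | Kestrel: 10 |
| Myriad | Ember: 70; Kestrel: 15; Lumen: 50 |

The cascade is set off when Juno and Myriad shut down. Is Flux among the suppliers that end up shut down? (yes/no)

no

Round 1 — Juno, Myriad shut down (initial).
  Ember: +20+70 → 90 < 110
  Kestrel: +70+15 → 85 < 100
  Lumen: +50 → 50 ≥ 30
Round 2 — Lumen shuts down.
  Kestrel: +10 → 95 < 100
No further shutdowns.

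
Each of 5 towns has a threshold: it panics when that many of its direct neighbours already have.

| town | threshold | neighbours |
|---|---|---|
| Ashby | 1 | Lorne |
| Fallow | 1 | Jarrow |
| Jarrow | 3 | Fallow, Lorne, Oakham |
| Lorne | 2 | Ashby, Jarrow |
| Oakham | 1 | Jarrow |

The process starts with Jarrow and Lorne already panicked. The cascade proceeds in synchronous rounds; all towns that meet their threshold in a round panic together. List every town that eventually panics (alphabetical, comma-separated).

Ashby, Fallow, Jarrow, Lorne, Oakham

Round 1 — Jarrow, Lorne panic (initial).
Round 2 — checking thresholds:
  Ashby: 1 of 1 neighbours ≥ 1, panics.
  Fallow: 1 of 1 neighbours ≥ 1, panics.
  Oakham: 1 of 1 neighbours ≥ 1, panics.
Round 3 — no new panics; cascade stops.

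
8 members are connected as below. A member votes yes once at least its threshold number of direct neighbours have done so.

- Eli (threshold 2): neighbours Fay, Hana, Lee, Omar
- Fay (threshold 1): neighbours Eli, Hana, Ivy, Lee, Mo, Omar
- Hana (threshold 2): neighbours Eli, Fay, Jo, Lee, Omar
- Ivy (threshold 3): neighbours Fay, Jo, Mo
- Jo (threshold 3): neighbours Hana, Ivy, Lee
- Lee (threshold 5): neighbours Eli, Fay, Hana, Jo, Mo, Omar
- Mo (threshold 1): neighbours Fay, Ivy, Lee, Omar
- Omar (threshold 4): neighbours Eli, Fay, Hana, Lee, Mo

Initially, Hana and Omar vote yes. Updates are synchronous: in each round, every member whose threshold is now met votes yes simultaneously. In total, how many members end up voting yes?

6

Round 1 — Hana, Omar vote yes (initial).
Round 2 — checking thresholds:
  Eli: 2 of 4 neighbours ≥ 2, votes yes.
  Fay: 2 of 6 neighbours ≥ 1, votes yes.
  Jo: 1 of 3 neighbours < 3, holds.
  Lee: 2 of 6 neighbours < 5, holds.
  Mo: 1 of 4 neighbours ≥ 1, votes yes.
Round 3 — checking thresholds:
  Ivy: 2 of 3 neighbours < 3, holds.
  Jo: 1 of 3 neighbours < 3, holds.
  Lee: 5 of 6 neighbours ≥ 5, votes yes.
Round 4 — no new yes votes; cascade stops.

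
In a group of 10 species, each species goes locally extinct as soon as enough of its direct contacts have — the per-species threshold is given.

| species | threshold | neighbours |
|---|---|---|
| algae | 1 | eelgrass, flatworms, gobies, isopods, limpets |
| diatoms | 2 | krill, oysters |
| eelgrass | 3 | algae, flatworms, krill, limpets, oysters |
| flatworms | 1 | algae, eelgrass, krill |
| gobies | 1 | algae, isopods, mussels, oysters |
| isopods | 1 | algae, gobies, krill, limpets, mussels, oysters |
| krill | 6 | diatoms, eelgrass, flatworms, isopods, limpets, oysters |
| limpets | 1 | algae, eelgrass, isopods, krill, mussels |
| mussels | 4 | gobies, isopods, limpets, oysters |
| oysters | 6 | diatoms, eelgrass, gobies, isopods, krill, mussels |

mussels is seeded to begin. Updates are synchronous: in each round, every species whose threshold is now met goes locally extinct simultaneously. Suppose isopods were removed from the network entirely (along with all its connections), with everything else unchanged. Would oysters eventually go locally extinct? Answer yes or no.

With isopods removed:
Round 1 — mussels goes locally extinct (initial).
Round 2 — checking thresholds:
  gobies: 1 of 3 neighbours ≥ 1, goes locally extinct.
  limpets: 1 of 4 neighbours ≥ 1, goes locally extinct.
  oysters: 1 of 5 neighbours < 6, holds.
Round 3 — checking thresholds:
  algae: 2 of 4 neighbours ≥ 1, goes locally extinct.
  eelgrass: 1 of 5 neighbours < 3, holds.
  krill: 1 of 5 neighbours < 6, holds.
  oysters: 2 of 5 neighbours < 6, holds.
Round 4 — checking thresholds:
  eelgrass: 2 of 5 neighbours < 3, holds.
  flatworms: 1 of 3 neighbours ≥ 1, goes locally extinct.
  krill: 1 of 5 neighbours < 6, holds.
  oysters: 2 of 5 neighbours < 6, holds.
Round 5 — checking thresholds:
  eelgrass: 3 of 5 neighbours ≥ 3, goes locally extinct.
  krill: 2 of 5 neighbours < 6, holds.
  oysters: 2 of 5 neighbours < 6, holds.
Round 6 — no new extinctions; cascade stops.

no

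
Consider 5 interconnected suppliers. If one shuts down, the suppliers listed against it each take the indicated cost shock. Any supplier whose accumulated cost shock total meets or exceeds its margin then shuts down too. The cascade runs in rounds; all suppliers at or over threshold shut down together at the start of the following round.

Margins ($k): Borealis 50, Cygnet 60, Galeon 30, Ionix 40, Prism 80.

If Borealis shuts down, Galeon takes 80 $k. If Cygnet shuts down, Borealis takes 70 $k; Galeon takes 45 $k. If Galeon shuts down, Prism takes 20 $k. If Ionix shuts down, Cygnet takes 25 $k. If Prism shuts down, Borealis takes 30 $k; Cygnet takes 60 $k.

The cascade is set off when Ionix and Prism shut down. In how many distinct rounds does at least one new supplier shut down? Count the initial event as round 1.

Round 1 — Ionix, Prism shut down (initial).
  Borealis: +30 → 30 < 50
  Cygnet: +25+60 → 85 ≥ 60
Round 2 — Cygnet shuts down.
  Borealis: +70 → 100 ≥ 50
  Galeon: +45 → 45 ≥ 30
Round 3 — Borealis, Galeon shut down.
No further shutdowns.

3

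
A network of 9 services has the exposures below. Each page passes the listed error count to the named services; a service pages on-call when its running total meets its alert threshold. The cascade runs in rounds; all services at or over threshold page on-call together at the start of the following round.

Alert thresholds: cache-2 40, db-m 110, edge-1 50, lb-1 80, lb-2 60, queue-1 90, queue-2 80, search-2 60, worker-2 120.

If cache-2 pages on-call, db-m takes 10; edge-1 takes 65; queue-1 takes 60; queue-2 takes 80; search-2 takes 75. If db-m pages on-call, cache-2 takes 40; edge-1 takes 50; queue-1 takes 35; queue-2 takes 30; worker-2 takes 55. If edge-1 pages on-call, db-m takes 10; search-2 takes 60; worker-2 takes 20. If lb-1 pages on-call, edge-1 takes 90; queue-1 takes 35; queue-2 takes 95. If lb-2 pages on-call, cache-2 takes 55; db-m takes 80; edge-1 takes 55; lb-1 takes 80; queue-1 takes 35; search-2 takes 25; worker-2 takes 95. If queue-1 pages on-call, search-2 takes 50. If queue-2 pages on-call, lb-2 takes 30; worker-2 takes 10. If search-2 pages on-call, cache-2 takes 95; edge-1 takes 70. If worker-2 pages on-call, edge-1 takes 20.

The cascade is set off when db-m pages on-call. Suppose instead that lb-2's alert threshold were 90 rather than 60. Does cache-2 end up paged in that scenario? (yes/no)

With lb-2's alert threshold at 90:
Round 1 — db-m pages on-call (initial).
  cache-2: +40 → 40 ≥ 40
  edge-1: +50 → 50 ≥ 50
  queue-1: +35 → 35 < 90
  queue-2: +30 → 30 < 80
  worker-2: +55 → 55 < 120
Round 2 — cache-2, edge-1 page on-call.
  queue-1: +60 → 95 ≥ 90
  queue-2: +80 → 110 ≥ 80
  search-2: +75+60 → 135 ≥ 60
  worker-2: +20 → 75 < 120
Round 3 — queue-1, queue-2, search-2 page on-call.
  lb-2: +30 → 30 < 90
  worker-2: +10 → 85 < 120
No further pages.

yes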